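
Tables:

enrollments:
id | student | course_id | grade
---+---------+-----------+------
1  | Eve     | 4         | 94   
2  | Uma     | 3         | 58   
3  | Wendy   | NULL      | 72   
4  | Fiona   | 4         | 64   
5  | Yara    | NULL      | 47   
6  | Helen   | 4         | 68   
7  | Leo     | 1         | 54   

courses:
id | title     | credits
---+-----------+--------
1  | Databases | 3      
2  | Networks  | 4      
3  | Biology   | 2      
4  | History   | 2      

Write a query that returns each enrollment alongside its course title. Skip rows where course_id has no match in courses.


INNER JOIN keeps only enrollments rows whose course_id matches an id in courses. Walk through each enrollment:
  - enrollment 1 (Eve): course_id=4 -> matches History
  - enrollment 2 (Uma): course_id=3 -> matches Biology
  - enrollment 3 (Wendy): course_id=NULL, no match -> dropped
  - enrollment 4 (Fiona): course_id=4 -> matches History
  - enrollment 5 (Yara): course_id=NULL, no match -> dropped
  - enrollment 6 (Helen): course_id=4 -> matches History
  - enrollment 7 (Leo): course_id=1 -> matches Databases
So 2 of 7 rows are dropped.

SQL:
SELECT a.student, b.title AS course
FROM enrollments a
INNER JOIN courses b ON a.course_id = b.id

Result:
student | course   
--------+----------
Eve     | History  
Uma     | Biology  
Fiona   | History  
Helen   | History  
Leo     | Databases


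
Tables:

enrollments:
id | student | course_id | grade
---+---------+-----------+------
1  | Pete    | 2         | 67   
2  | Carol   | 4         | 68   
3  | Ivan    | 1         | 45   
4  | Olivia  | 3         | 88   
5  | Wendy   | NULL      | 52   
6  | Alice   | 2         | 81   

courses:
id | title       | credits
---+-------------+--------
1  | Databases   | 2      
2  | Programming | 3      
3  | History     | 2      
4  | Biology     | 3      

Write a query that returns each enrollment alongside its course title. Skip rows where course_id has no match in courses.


INNER JOIN keeps only enrollments rows whose course_id matches an id in courses. Walk through each enrollment:
  - enrollment 1 (Pete): course_id=2 -> matches Programming
  - enrollment 2 (Carol): course_id=4 -> matches Biology
  - enrollment 3 (Ivan): course_id=1 -> matches Databases
  - enrollment 4 (Olivia): course_id=3 -> matches History
  - enrollment 5 (Wendy): course_id=NULL, no match -> dropped
  - enrollment 6 (Alice): course_id=2 -> matches Programming
So 1 of 6 rows is dropped.

SQL:
SELECT a.student, b.title AS course
FROM enrollments a
INNER JOIN courses b ON a.course_id = b.id

Result:
student | course     
--------+------------
Pete    | Programming
Carol   | Biology    
Ivan    | Databases  
Olivia  | History    
Alice   | Programming


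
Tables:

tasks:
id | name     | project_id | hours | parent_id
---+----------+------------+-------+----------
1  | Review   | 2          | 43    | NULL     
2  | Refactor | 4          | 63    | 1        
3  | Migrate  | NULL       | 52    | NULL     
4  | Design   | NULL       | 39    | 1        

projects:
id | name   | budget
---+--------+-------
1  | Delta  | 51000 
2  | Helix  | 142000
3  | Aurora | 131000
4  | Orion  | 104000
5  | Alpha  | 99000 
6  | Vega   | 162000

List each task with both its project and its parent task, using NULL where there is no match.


Two LEFT JOINs from the same base table tasks: one to projects via project_id, one to tasks itself via parent_id. Both are LEFT so every task is preserved.
Match against projects:
  - task 1 (Review): project_id=2 -> matches Helix
  - task 2 (Refactor): project_id=4 -> matches Orion
  - task 3 (Migrate): project_id=NULL, no match -> kept with NULL
  - task 4 (Design): project_id=NULL, no match -> kept with NULL
Match against tasks (self):
  - task 1 (Review): parent_id=NULL -> NULL
  - task 2 (Refactor): parent_id=1 -> Review
  - task 3 (Migrate): parent_id=NULL -> NULL
  - task 4 (Design): parent_id=1 -> Review

SQL:
SELECT a.name, b.name AS project, c.name AS parent
FROM tasks a
LEFT JOIN projects b ON a.project_id = b.id
LEFT JOIN tasks c ON a.parent_id = c.id

Result:
name     | project | parent
---------+---------+-------
Review   | Helix   | NULL  
Refactor | Orion   | Review
Migrate  | NULL    | NULL  
Design   | NULL    | Review


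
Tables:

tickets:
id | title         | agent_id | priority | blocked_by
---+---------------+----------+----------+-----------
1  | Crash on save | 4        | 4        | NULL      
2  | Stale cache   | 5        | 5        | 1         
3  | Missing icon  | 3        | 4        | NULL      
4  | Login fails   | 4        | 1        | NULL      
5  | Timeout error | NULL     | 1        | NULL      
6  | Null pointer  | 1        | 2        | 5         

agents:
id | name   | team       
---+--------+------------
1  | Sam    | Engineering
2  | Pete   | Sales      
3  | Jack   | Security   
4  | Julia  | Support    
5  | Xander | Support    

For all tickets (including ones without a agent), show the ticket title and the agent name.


LEFT JOIN keeps every row from tickets (the left table); where agent_id has no match in agents, the agent columns become NULL. Walk through each ticket:
  - ticket 1 (Crash on save): agent_id=4 -> matches Julia
  - ticket 2 (Stale cache): agent_id=5 -> matches Xander
  - ticket 3 (Missing icon): agent_id=3 -> matches Jack
  - ticket 4 (Login fails): agent_id=4 -> matches Julia
  - ticket 5 (Timeout error): agent_id=NULL, no match -> kept with NULL
  - ticket 6 (Null pointer): agent_id=1 -> matches Sam
All 6 rows appear; 1 has NULL agent.

SQL:
SELECT a.title, b.name AS agent
FROM tickets a
LEFT JOIN agents b ON a.agent_id = b.id

Result:
title         | agent 
--------------+-------
Crash on save | Julia 
Stale cache   | Xander
Missing icon  | Jack  
Login fails   | Julia 
Timeout error | NULL  
Null pointer  | Sam   


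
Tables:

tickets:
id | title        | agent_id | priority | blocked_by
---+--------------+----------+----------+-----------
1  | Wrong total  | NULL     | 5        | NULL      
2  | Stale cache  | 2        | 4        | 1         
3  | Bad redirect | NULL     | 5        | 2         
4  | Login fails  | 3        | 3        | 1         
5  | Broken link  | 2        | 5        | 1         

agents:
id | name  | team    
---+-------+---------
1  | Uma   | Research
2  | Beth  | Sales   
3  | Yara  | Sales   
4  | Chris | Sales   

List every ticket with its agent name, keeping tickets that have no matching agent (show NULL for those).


LEFT JOIN keeps every row from tickets (the left table); where agent_id has no match in agents, the agent columns become NULL. Walk through each ticket:
  - ticket 1 (Wrong total): agent_id=NULL, no match -> kept with NULL
  - ticket 2 (Stale cache): agent_id=2 -> matches Beth
  - ticket 3 (Bad redirect): agent_id=NULL, no match -> kept with NULL
  - ticket 4 (Login fails): agent_id=3 -> matches Yara
  - ticket 5 (Broken link): agent_id=2 -> matches Beth
All 5 rows appear; 2 have NULL agent.

SQL:
SELECT a.title, b.name AS agent
FROM tickets a
LEFT JOIN agents b ON a.agent_id = b.id

Result:
title        | agent
-------------+------
Wrong total  | NULL 
Stale cache  | Beth 
Bad redirect | NULL 
Login fails  | Yara 
Broken link  | Beth 


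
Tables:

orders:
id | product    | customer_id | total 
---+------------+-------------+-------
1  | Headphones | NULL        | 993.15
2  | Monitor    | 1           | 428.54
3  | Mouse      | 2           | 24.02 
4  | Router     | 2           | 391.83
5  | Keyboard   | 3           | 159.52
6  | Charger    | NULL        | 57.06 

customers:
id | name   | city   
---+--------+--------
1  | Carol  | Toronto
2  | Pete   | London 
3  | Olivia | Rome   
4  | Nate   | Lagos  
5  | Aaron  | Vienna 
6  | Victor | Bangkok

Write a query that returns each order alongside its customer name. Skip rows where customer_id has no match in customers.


INNER JOIN keeps only orders rows whose customer_id matches an id in customers. Walk through each order:
  - order 1 (Headphones): customer_id=NULL, no match -> dropped
  - order 2 (Monitor): customer_id=1 -> matches Carol
  - order 3 (Mouse): customer_id=2 -> matches Pete
  - order 4 (Router): customer_id=2 -> matches Pete
  - order 5 (Keyboard): customer_id=3 -> matches Olivia
  - order 6 (Charger): customer_id=NULL, no match -> dropped
So 2 of 6 rows are dropped.

SQL:
SELECT a.product, b.name AS customer
FROM orders a
INNER JOIN customers b ON a.customer_id = b.id

Result:
product  | customer
---------+---------
Monitor  | Carol   
Mouse    | Pete    
Router   | Pete    
Keyboard | Olivia  


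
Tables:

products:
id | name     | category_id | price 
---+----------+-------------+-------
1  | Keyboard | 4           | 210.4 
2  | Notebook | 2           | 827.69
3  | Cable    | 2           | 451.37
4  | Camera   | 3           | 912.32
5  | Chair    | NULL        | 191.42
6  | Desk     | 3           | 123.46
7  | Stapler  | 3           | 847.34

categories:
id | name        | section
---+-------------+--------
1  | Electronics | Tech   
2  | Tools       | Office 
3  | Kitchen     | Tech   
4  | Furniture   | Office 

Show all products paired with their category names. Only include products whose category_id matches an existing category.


INNER JOIN keeps only products rows whose category_id matches an id in categories. Walk through each product:
  - product 1 (Keyboard): category_id=4 -> matches Furniture
  - product 2 (Notebook): category_id=2 -> matches Tools
  - product 3 (Cable): category_id=2 -> matches Tools
  - product 4 (Camera): category_id=3 -> matches Kitchen
  - product 5 (Chair): category_id=NULL, no match -> dropped
  - product 6 (Desk): category_id=3 -> matches Kitchen
  - product 7 (Stapler): category_id=3 -> matches Kitchen
So 1 of 7 rows is dropped.

SQL:
SELECT a.name, b.name AS category
FROM products a
INNER JOIN categories b ON a.category_id = b.id

Result:
name     | category 
---------+----------
Keyboard | Furniture
Notebook | Tools    
Cable    | Tools    
Camera   | Kitchen  
Desk     | Kitchen  
Stapler  | Kitchen  


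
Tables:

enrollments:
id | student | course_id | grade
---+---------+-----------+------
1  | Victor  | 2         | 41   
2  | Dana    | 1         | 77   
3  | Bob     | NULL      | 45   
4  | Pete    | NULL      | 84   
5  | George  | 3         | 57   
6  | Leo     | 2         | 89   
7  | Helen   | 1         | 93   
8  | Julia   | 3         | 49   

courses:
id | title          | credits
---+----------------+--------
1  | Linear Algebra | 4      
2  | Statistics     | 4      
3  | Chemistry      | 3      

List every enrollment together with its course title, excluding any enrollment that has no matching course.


INNER JOIN keeps only enrollments rows whose course_id matches an id in courses. Walk through each enrollment:
  - enrollment 1 (Victor): course_id=2 -> matches Statistics
  - enrollment 2 (Dana): course_id=1 -> matches Linear Algebra
  - enrollment 3 (Bob): course_id=NULL, no match -> dropped
  - enrollment 4 (Pete): course_id=NULL, no match -> dropped
  - enrollment 5 (George): course_id=3 -> matches Chemistry
  - enrollment 6 (Leo): course_id=2 -> matches Statistics
  - enrollment 7 (Helen): course_id=1 -> matches Linear Algebra
  - enrollment 8 (Julia): course_id=3 -> matches Chemistry
So 2 of 8 rows are dropped.

SQL:
SELECT a.student, b.title AS course
FROM enrollments a
INNER JOIN courses b ON a.course_id = b.id

Result:
student | course        
--------+---------------
Victor  | Statistics    
Dana    | Linear Algebra
George  | Chemistry     
Leo     | Statistics    
Helen   | Linear Algebra
Julia   | Chemistry     


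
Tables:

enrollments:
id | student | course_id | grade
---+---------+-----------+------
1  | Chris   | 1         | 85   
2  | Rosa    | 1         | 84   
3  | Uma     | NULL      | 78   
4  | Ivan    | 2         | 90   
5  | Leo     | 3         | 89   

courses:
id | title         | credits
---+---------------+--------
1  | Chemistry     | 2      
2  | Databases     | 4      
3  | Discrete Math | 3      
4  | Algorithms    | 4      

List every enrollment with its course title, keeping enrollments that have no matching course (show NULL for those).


LEFT JOIN keeps every row from enrollments (the left table); where course_id has no match in courses, the course columns become NULL. Walk through each enrollment:
  - enrollment 1 (Chris): course_id=1 -> matches Chemistry
  - enrollment 2 (Rosa): course_id=1 -> matches Chemistry
  - enrollment 3 (Uma): course_id=NULL, no match -> kept with NULL
  - enrollment 4 (Ivan): course_id=2 -> matches Databases
  - enrollment 5 (Leo): course_id=3 -> matches Discrete Math
All 5 rows appear; 1 has NULL course.

SQL:
SELECT a.student, b.title AS course
FROM enrollments a
LEFT JOIN courses b ON a.course_id = b.id

Result:
student | course       
--------+--------------
Chris   | Chemistry    
Rosa    | Chemistry    
Uma     | NULL         
Ivan    | Databases    
Leo     | Discrete Math


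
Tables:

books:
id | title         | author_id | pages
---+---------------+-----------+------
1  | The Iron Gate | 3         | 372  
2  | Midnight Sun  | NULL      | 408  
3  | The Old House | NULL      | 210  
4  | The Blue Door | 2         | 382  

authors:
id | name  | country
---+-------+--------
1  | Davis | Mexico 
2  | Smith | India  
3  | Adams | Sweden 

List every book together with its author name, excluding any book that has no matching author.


INNER JOIN keeps only books rows whose author_id matches an id in authors. Walk through each book:
  - book 1 (The Iron Gate): author_id=3 -> matches Adams
  - book 2 (Midnight Sun): author_id=NULL, no match -> dropped
  - book 3 (The Old House): author_id=NULL, no match -> dropped
  - book 4 (The Blue Door): author_id=2 -> matches Smith
So 2 of 4 rows are dropped.

SQL:
SELECT a.title, b.name AS author
FROM books a
INNER JOIN authors b ON a.author_id = b.id

Result:
title         | author
--------------+-------
The Iron Gate | Adams 
The Blue Door | Smith 


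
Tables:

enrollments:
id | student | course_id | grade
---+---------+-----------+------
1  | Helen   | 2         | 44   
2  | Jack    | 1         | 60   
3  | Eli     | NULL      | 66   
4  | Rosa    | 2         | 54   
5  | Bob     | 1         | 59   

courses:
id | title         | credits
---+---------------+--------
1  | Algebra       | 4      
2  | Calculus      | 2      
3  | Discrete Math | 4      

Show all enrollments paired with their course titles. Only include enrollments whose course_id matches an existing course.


INNER JOIN keeps only enrollments rows whose course_id matches an id in courses. Walk through each enrollment:
  - enrollment 1 (Helen): course_id=2 -> matches Calculus
  - enrollment 2 (Jack): course_id=1 -> matches Algebra
  - enrollment 3 (Eli): course_id=NULL, no match -> dropped
  - enrollment 4 (Rosa): course_id=2 -> matches Calculus
  - enrollment 5 (Bob): course_id=1 -> matches Algebra
So 1 of 5 rows is dropped.

SQL:
SELECT a.student, b.title AS course
FROM enrollments a
INNER JOIN courses b ON a.course_id = b.id

Result:
student | course  
--------+---------
Helen   | Calculus
Jack    | Algebra 
Rosa    | Calculus
Bob     | Algebra 


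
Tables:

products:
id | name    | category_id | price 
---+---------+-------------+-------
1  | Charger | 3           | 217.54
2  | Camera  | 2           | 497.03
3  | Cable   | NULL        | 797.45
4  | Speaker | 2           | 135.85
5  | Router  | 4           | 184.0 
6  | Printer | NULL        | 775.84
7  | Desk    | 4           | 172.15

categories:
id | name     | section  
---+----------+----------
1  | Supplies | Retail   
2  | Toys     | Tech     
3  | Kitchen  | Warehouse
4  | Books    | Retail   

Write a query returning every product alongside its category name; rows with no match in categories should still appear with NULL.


LEFT JOIN keeps every row from products (the left table); where category_id has no match in categories, the category columns become NULL. Walk through each product:
  - product 1 (Charger): category_id=3 -> matches Kitchen
  - product 2 (Camera): category_id=2 -> matches Toys
  - product 3 (Cable): category_id=NULL, no match -> kept with NULL
  - product 4 (Speaker): category_id=2 -> matches Toys
  - product 5 (Router): category_id=4 -> matches Books
  - product 6 (Printer): category_id=NULL, no match -> kept with NULL
  - product 7 (Desk): category_id=4 -> matches Books
All 7 rows appear; 2 have NULL category.

SQL:
SELECT a.name, b.name AS category
FROM products a
LEFT JOIN categories b ON a.category_id = b.id

Result:
name    | category
--------+---------
Charger | Kitchen 
Camera  | Toys    
Cable   | NULL    
Speaker | Toys    
Router  | Books   
Printer | NULL    
Desk    | Books   


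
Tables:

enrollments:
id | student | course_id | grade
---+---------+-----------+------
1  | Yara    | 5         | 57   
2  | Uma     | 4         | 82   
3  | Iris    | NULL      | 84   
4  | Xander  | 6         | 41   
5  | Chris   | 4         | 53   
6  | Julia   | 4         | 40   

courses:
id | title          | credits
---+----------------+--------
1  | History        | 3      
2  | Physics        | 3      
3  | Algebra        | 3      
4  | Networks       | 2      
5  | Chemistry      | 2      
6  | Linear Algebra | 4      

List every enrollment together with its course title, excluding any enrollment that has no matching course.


INNER JOIN keeps only enrollments rows whose course_id matches an id in courses. Walk through each enrollment:
  - enrollment 1 (Yara): course_id=5 -> matches Chemistry
  - enrollment 2 (Uma): course_id=4 -> matches Networks
  - enrollment 3 (Iris): course_id=NULL, no match -> dropped
  - enrollment 4 (Xander): course_id=6 -> matches Linear Algebra
  - enrollment 5 (Chris): course_id=4 -> matches Networks
  - enrollment 6 (Julia): course_id=4 -> matches Networks
So 1 of 6 rows is dropped.

SQL:
SELECT a.student, b.title AS course
FROM enrollments a
INNER JOIN courses b ON a.course_id = b.id

Result:
student | course        
--------+---------------
Yara    | Chemistry     
Uma     | Networks      
Xander  | Linear Algebra
Chris   | Networks      
Julia   | Networks      


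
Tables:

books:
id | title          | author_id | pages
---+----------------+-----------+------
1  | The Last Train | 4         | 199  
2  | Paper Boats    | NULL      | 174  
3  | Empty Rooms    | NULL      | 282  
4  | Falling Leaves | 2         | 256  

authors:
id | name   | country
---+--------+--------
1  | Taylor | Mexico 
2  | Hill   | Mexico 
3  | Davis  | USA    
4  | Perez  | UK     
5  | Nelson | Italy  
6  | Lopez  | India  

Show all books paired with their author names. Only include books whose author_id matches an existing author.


INNER JOIN keeps only books rows whose author_id matches an id in authors. Walk through each book:
  - book 1 (The Last Train): author_id=4 -> matches Perez
  - book 2 (Paper Boats): author_id=NULL, no match -> dropped
  - book 3 (Empty Rooms): author_id=NULL, no match -> dropped
  - book 4 (Falling Leaves): author_id=2 -> matches Hill
So 2 of 4 rows are dropped.

SQL:
SELECT a.title, b.name AS author
FROM books a
INNER JOIN authors b ON a.author_id = b.id

Result:
title          | author
---------------+-------
The Last Train | Perez 
Falling Leaves | Hill  


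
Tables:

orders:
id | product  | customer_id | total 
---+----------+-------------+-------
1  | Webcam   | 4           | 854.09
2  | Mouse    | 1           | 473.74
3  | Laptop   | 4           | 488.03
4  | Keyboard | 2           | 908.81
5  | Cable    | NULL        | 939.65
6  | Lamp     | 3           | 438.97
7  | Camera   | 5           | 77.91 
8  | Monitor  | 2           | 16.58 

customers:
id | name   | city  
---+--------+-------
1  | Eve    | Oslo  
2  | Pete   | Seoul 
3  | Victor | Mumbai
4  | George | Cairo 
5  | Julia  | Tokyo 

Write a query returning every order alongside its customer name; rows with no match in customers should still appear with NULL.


LEFT JOIN keeps every row from orders (the left table); where customer_id has no match in customers, the customer columns become NULL. Walk through each order:
  - order 1 (Webcam): customer_id=4 -> matches George
  - order 2 (Mouse): customer_id=1 -> matches Eve
  - order 3 (Laptop): customer_id=4 -> matches George
  - order 4 (Keyboard): customer_id=2 -> matches Pete
  - order 5 (Cable): customer_id=NULL, no match -> kept with NULL
  - order 6 (Lamp): customer_id=3 -> matches Victor
  - order 7 (Camera): customer_id=5 -> matches Julia
  - order 8 (Monitor): customer_id=2 -> matches Pete
All 8 rows appear; 1 has NULL customer.

SQL:
SELECT a.product, b.name AS customer
FROM orders a
LEFT JOIN customers b ON a.customer_id = b.id

Result:
product  | customer
---------+---------
Webcam   | George  
Mouse    | Eve     
Laptop   | George  
Keyboard | Pete    
Cable    | NULL    
Lamp     | Victor  
Camera   | Julia   
Monitor  | Pete    


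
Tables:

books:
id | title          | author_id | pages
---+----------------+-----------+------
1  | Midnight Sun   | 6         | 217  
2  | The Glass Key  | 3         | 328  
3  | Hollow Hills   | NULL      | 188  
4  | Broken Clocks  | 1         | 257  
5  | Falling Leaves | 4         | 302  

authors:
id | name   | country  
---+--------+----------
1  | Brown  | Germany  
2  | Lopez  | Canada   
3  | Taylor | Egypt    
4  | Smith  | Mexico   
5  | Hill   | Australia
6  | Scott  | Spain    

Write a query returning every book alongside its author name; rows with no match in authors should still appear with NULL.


LEFT JOIN keeps every row from books (the left table); where author_id has no match in authors, the author columns become NULL. Walk through each book:
  - book 1 (Midnight Sun): author_id=6 -> matches Scott
  - book 2 (The Glass Key): author_id=3 -> matches Taylor
  - book 3 (Hollow Hills): author_id=NULL, no match -> kept with NULL
  - book 4 (Broken Clocks): author_id=1 -> matches Brown
  - book 5 (Falling Leaves): author_id=4 -> matches Smith
All 5 rows appear; 1 has NULL author.

SQL:
SELECT a.title, b.name AS author
FROM books a
LEFT JOIN authors b ON a.author_id = b.id

Result:
title          | author
---------------+-------
Midnight Sun   | Scott 
The Glass Key  | Taylor
Hollow Hills   | NULL  
Broken Clocks  | Brown 
Falling Leaves | Smith 


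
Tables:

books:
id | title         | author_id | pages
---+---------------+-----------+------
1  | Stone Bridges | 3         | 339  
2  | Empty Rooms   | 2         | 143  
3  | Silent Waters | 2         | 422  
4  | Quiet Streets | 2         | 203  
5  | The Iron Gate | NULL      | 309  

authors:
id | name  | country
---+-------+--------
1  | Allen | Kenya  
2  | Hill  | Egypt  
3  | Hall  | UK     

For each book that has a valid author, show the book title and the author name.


INNER JOIN keeps only books rows whose author_id matches an id in authors. Walk through each book:
  - book 1 (Stone Bridges): author_id=3 -> matches Hall
  - book 2 (Empty Rooms): author_id=2 -> matches Hill
  - book 3 (Silent Waters): author_id=2 -> matches Hill
  - book 4 (Quiet Streets): author_id=2 -> matches Hill
  - book 5 (The Iron Gate): author_id=NULL, no match -> dropped
So 1 of 5 rows is dropped.

SQL:
SELECT a.title, b.name AS author
FROM books a
INNER JOIN authors b ON a.author_id = b.id

Result:
title         | author
--------------+-------
Stone Bridges | Hall  
Empty Rooms   | Hill  
Silent Waters | Hill  
Quiet Streets | Hill  


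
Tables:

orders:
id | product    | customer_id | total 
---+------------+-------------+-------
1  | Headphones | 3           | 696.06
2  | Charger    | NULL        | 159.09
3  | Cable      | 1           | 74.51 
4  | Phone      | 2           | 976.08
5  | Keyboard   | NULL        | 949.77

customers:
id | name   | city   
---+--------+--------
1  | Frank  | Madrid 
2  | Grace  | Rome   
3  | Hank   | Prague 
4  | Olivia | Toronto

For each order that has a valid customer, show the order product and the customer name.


INNER JOIN keeps only orders rows whose customer_id matches an id in customers. Walk through each order:
  - order 1 (Headphones): customer_id=3 -> matches Hank
  - order 2 (Charger): customer_id=NULL, no match -> dropped
  - order 3 (Cable): customer_id=1 -> matches Frank
  - order 4 (Phone): customer_id=2 -> matches Grace
  - order 5 (Keyboard): customer_id=NULL, no match -> dropped
So 2 of 5 rows are dropped.

SQL:
SELECT a.product, b.name AS customer
FROM orders a
INNER JOIN customers b ON a.customer_id = b.id

Result:
product    | customer
-----------+---------
Headphones | Hank    
Cable      | Frank   
Phone      | Grace   


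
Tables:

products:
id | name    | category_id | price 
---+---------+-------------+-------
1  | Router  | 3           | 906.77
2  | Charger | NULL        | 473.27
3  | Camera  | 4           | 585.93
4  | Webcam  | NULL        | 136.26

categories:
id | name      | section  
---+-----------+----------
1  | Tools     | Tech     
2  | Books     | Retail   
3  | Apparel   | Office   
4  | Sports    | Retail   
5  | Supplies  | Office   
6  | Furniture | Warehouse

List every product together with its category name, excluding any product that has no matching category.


INNER JOIN keeps only products rows whose category_id matches an id in categories. Walk through each product:
  - product 1 (Router): category_id=3 -> matches Apparel
  - product 2 (Charger): category_id=NULL, no match -> dropped
  - product 3 (Camera): category_id=4 -> matches Sports
  - product 4 (Webcam): category_id=NULL, no match -> dropped
So 2 of 4 rows are dropped.

SQL:
SELECT a.name, b.name AS category
FROM products a
INNER JOIN categories b ON a.category_id = b.id

Result:
name   | category
-------+---------
Router | Apparel 
Camera | Sports  


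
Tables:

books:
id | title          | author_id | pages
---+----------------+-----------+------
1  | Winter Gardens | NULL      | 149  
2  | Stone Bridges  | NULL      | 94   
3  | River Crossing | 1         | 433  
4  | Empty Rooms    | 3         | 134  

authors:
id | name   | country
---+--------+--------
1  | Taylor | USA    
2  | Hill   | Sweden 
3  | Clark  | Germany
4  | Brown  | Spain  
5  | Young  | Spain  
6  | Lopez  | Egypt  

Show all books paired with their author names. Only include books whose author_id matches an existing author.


INNER JOIN keeps only books rows whose author_id matches an id in authors. Walk through each book:
  - book 1 (Winter Gardens): author_id=NULL, no match -> dropped
  - book 2 (Stone Bridges): author_id=NULL, no match -> dropped
  - book 3 (River Crossing): author_id=1 -> matches Taylor
  - book 4 (Empty Rooms): author_id=3 -> matches Clark
So 2 of 4 rows are dropped.

SQL:
SELECT a.title, b.name AS author
FROM books a
INNER JOIN authors b ON a.author_id = b.id

Result:
title          | author
---------------+-------
River Crossing | Taylor
Empty Rooms    | Clark 


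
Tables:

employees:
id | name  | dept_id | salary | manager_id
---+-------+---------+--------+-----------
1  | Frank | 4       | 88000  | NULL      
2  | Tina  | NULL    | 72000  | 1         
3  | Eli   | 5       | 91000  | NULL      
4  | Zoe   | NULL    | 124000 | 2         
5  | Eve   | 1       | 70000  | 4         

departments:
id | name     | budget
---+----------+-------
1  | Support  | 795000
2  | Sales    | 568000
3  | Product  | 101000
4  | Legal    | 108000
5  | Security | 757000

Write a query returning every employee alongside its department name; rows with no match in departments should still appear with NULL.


LEFT JOIN keeps every row from employees (the left table); where dept_id has no match in departments, the department columns become NULL. Walk through each employee:
  - employee 1 (Frank): dept_id=4 -> matches Legal
  - employee 2 (Tina): dept_id=NULL, no match -> kept with NULL
  - employee 3 (Eli): dept_id=5 -> matches Security
  - employee 4 (Zoe): dept_id=NULL, no match -> kept with NULL
  - employee 5 (Eve): dept_id=1 -> matches Support
All 5 rows appear; 2 have NULL department.

SQL:
SELECT a.name, b.name AS department
FROM employees a
LEFT JOIN departments b ON a.dept_id = b.id

Result:
name  | department
------+-----------
Frank | Legal     
Tina  | NULL      
Eli   | Security  
Zoe   | NULL      
Eve   | Support   


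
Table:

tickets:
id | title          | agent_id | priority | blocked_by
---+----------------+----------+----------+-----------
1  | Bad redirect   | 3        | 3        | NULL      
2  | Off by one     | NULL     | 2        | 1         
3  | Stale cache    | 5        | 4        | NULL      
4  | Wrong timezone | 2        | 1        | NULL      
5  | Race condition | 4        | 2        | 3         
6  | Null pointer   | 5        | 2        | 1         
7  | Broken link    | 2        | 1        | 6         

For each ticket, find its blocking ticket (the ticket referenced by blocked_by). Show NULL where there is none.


This is a self-join: tickets is joined to a second copy of itself, matching each row's blocked_by to another row's id. Use LEFT JOIN so rows with blocked_by=NULL are kept.
  - ticket 1 (Bad redirect): blocked_by=NULL -> NULL
  - ticket 2 (Off by one): blocked_by=1 -> Bad redirect
  - ticket 3 (Stale cache): blocked_by=NULL -> NULL
  - ticket 4 (Wrong timezone): blocked_by=NULL -> NULL
  - ticket 5 (Race condition): blocked_by=3 -> Stale cache
  - ticket 6 (Null pointer): blocked_by=1 -> Bad redirect
  - ticket 7 (Broken link): blocked_by=6 -> Null pointer

SQL:
SELECT a.title AS item, b.title AS blocked_by
FROM tickets a
LEFT JOIN tickets b ON a.blocked_by = b.id

Result:
item           | blocked_by  
---------------+-------------
Bad redirect   | NULL        
Off by one     | Bad redirect
Stale cache    | NULL        
Wrong timezone | NULL        
Race condition | Stale cache 
Null pointer   | Bad redirect
Broken link    | Null pointer


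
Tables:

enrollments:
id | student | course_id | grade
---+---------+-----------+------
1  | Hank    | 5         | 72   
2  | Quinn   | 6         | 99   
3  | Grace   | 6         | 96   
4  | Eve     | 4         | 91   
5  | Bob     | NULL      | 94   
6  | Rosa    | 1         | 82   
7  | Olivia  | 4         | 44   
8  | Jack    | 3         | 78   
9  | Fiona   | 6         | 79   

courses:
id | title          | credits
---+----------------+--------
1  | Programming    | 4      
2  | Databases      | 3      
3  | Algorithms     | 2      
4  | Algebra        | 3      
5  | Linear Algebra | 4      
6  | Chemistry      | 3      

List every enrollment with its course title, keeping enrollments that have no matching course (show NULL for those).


LEFT JOIN keeps every row from enrollments (the left table); where course_id has no match in courses, the course columns become NULL. Walk through each enrollment:
  - enrollment 1 (Hank): course_id=5 -> matches Linear Algebra
  - enrollment 2 (Quinn): course_id=6 -> matches Chemistry
  - enrollment 3 (Grace): course_id=6 -> matches Chemistry
  - enrollment 4 (Eve): course_id=4 -> matches Algebra
  - enrollment 5 (Bob): course_id=NULL, no match -> kept with NULL
  - enrollment 6 (Rosa): course_id=1 -> matches Programming
  - enrollment 7 (Olivia): course_id=4 -> matches Algebra
  - enrollment 8 (Jack): course_id=3 -> matches Algorithms
  - enrollment 9 (Fiona): course_id=6 -> matches Chemistry
All 9 rows appear; 1 has NULL course.

SQL:
SELECT a.student, b.title AS course
FROM enrollments a
LEFT JOIN courses b ON a.course_id = b.id

Result:
student | course        
--------+---------------
Hank    | Linear Algebra
Quinn   | Chemistry     
Grace   | Chemistry     
Eve     | Algebra       
Bob     | NULL          
Rosa    | Programming   
Olivia  | Algebra       
Jack    | Algorithms    
Fiona   | Chemistry     


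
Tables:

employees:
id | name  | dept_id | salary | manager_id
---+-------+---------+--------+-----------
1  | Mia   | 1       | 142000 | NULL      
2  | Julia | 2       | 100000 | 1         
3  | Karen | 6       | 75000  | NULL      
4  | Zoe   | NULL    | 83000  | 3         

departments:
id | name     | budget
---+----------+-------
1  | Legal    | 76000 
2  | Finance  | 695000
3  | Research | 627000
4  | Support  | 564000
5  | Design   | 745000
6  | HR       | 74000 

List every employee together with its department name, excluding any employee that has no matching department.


INNER JOIN keeps only employees rows whose dept_id matches an id in departments. Walk through each employee:
  - employee 1 (Mia): dept_id=1 -> matches Legal
  - employee 2 (Julia): dept_id=2 -> matches Finance
  - employee 3 (Karen): dept_id=6 -> matches HR
  - employee 4 (Zoe): dept_id=NULL, no match -> dropped
So 1 of 4 rows is dropped.

SQL:
SELECT a.name, b.name AS department
FROM employees a
INNER JOIN departments b ON a.dept_id = b.id

Result:
name  | department
------+-----------
Mia   | Legal     
Julia | Finance   
Karen | HR        


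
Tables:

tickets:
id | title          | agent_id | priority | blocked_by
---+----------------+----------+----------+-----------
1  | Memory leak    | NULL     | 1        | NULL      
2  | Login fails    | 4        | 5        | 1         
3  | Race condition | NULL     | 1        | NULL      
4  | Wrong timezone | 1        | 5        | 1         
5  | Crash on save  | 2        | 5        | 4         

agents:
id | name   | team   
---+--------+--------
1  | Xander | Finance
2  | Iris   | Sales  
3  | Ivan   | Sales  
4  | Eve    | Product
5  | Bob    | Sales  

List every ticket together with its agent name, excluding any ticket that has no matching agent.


INNER JOIN keeps only tickets rows whose agent_id matches an id in agents. Walk through each ticket:
  - ticket 1 (Memory leak): agent_id=NULL, no match -> dropped
  - ticket 2 (Login fails): agent_id=4 -> matches Eve
  - ticket 3 (Race condition): agent_id=NULL, no match -> dropped
  - ticket 4 (Wrong timezone): agent_id=1 -> matches Xander
  - ticket 5 (Crash on save): agent_id=2 -> matches Iris
So 2 of 5 rows are dropped.

SQL:
SELECT a.title, b.name AS agent
FROM tickets a
INNER JOIN agents b ON a.agent_id = b.id

Result:
title          | agent 
---------------+-------
Login fails    | Eve   
Wrong timezone | Xander
Crash on save  | Iris  


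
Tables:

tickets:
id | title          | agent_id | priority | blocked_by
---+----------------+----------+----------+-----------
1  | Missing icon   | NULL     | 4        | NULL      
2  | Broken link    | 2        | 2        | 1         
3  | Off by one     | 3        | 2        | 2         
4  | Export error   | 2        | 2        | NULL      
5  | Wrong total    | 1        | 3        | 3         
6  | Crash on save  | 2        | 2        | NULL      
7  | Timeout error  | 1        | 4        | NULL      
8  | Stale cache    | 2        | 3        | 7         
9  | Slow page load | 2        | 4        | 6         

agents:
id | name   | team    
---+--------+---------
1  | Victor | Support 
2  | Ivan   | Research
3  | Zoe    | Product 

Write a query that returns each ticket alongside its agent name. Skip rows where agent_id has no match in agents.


INNER JOIN keeps only tickets rows whose agent_id matches an id in agents. Walk through each ticket:
  - ticket 1 (Missing icon): agent_id=NULL, no match -> dropped
  - ticket 2 (Broken link): agent_id=2 -> matches Ivan
  - ticket 3 (Off by one): agent_id=3 -> matches Zoe
  - ticket 4 (Export error): agent_id=2 -> matches Ivan
  - ticket 5 (Wrong total): agent_id=1 -> matches Victor
  - ticket 6 (Crash on save): agent_id=2 -> matches Ivan
  - ticket 7 (Timeout error): agent_id=1 -> matches Victor
  - ticket 8 (Stale cache): agent_id=2 -> matches Ivan
  - ticket 9 (Slow page load): agent_id=2 -> matches Ivan
So 1 of 9 rows is dropped.

SQL:
SELECT a.title, b.name AS agent
FROM tickets a
INNER JOIN agents b ON a.agent_id = b.id

Result:
title          | agent 
---------------+-------
Broken link    | Ivan  
Off by one     | Zoe   
Export error   | Ivan  
Wrong total    | Victor
Crash on save  | Ivan  
Timeout error  | Victor
Stale cache    | Ivan  
Slow page load | Ivan  


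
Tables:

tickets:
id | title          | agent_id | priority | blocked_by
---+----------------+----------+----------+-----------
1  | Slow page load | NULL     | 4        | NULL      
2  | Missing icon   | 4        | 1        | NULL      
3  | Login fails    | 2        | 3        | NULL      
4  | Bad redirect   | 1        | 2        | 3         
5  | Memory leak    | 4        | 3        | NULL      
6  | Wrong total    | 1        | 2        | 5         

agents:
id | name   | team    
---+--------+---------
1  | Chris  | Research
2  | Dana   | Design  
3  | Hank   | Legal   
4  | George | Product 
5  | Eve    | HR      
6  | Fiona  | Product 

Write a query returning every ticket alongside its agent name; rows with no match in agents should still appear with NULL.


LEFT JOIN keeps every row from tickets (the left table); where agent_id has no match in agents, the agent columns become NULL. Walk through each ticket:
  - ticket 1 (Slow page load): agent_id=NULL, no match -> kept with NULL
  - ticket 2 (Missing icon): agent_id=4 -> matches George
  - ticket 3 (Login fails): agent_id=2 -> matches Dana
  - ticket 4 (Bad redirect): agent_id=1 -> matches Chris
  - ticket 5 (Memory leak): agent_id=4 -> matches George
  - ticket 6 (Wrong total): agent_id=1 -> matches Chris
All 6 rows appear; 1 has NULL agent.

SQL:
SELECT a.title, b.name AS agent
FROM tickets a
LEFT JOIN agents b ON a.agent_id = b.id

Result:
title          | agent 
---------------+-------
Slow page load | NULL  
Missing icon   | George
Login fails    | Dana  
Bad redirect   | Chris 
Memory leak    | George
Wrong total    | Chris 


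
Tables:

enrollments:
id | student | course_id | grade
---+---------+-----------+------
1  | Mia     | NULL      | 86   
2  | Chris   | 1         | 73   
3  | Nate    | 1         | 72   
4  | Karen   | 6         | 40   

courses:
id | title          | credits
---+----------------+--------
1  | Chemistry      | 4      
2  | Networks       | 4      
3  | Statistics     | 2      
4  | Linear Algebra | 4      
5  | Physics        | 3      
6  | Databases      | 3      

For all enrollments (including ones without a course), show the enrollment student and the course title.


LEFT JOIN keeps every row from enrollments (the left table); where course_id has no match in courses, the course columns become NULL. Walk through each enrollment:
  - enrollment 1 (Mia): course_id=NULL, no match -> kept with NULL
  - enrollment 2 (Chris): course_id=1 -> matches Chemistry
  - enrollment 3 (Nate): course_id=1 -> matches Chemistry
  - enrollment 4 (Karen): course_id=6 -> matches Databases
All 4 rows appear; 1 has NULL course.

SQL:
SELECT a.student, b.title AS course
FROM enrollments a
LEFT JOIN courses b ON a.course_id = b.id

Result:
student | course   
--------+----------
Mia     | NULL     
Chris   | Chemistry
Nate    | Chemistry
Karen   | Databases


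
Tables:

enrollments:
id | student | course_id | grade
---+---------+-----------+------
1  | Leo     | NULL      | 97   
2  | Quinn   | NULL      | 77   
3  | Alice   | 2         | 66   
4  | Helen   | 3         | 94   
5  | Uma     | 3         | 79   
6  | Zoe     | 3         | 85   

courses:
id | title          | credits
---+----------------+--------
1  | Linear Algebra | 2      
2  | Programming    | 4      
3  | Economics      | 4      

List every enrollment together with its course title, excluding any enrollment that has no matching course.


INNER JOIN keeps only enrollments rows whose course_id matches an id in courses. Walk through each enrollment:
  - enrollment 1 (Leo): course_id=NULL, no match -> dropped
  - enrollment 2 (Quinn): course_id=NULL, no match -> dropped
  - enrollment 3 (Alice): course_id=2 -> matches Programming
  - enrollment 4 (Helen): course_id=3 -> matches Economics
  - enrollment 5 (Uma): course_id=3 -> matches Economics
  - enrollment 6 (Zoe): course_id=3 -> matches Economics
So 2 of 6 rows are dropped.

SQL:
SELECT a.student, b.title AS course
FROM enrollments a
INNER JOIN courses b ON a.course_id = b.id

Result:
student | course     
--------+------------
Alice   | Programming
Helen   | Economics  
Uma     | Economics  
Zoe     | Economics  


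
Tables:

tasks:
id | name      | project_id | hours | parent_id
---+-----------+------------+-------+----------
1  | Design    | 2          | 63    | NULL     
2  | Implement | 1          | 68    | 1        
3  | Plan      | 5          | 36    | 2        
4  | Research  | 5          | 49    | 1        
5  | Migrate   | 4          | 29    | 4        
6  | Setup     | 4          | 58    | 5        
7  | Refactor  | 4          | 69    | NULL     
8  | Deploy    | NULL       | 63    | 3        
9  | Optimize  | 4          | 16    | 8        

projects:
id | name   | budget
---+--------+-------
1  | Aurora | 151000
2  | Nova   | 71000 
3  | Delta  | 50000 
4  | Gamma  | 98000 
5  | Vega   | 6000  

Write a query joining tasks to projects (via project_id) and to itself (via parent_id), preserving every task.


Two LEFT JOINs from the same base table tasks: one to projects via project_id, one to tasks itself via parent_id. Both are LEFT so every task is preserved.
Match against projects:
  - task 1 (Design): project_id=2 -> matches Nova
  - task 2 (Implement): project_id=1 -> matches Aurora
  - task 3 (Plan): project_id=5 -> matches Vega
  - task 4 (Research): project_id=5 -> matches Vega
  - task 5 (Migrate): project_id=4 -> matches Gamma
  - task 6 (Setup): project_id=4 -> matches Gamma
  - task 7 (Refactor): project_id=4 -> matches Gamma
  - task 8 (Deploy): project_id=NULL, no match -> kept with NULL
  - task 9 (Optimize): project_id=4 -> matches Gamma
Match against tasks (self):
  - task 1 (Design): parent_id=NULL -> NULL
  - task 2 (Implement): parent_id=1 -> Design
  - task 3 (Plan): parent_id=2 -> Implement
  - task 4 (Research): parent_id=1 -> Design
  - task 5 (Migrate): parent_id=4 -> Research
  - task 6 (Setup): parent_id=5 -> Migrate
  - task 7 (Refactor): parent_id=NULL -> NULL
  - task 8 (Deploy): parent_id=3 -> Plan
  - task 9 (Optimize): parent_id=8 -> Deploy

SQL:
SELECT a.name, b.name AS project, c.name AS parent
FROM tasks a
LEFT JOIN projects b ON a.project_id = b.id
LEFT JOIN tasks c ON a.parent_id = c.id

Result:
name      | project | parent   
----------+---------+----------
Design    | Nova    | NULL     
Implement | Aurora  | Design   
Plan      | Vega    | Implement
Research  | Vega    | Design   
Migrate   | Gamma   | Research 
Setup     | Gamma   | Migrate  
Refactor  | Gamma   | NULL     
Deploy    | NULL    | Plan     
Optimize  | Gamma   | Deploy   
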